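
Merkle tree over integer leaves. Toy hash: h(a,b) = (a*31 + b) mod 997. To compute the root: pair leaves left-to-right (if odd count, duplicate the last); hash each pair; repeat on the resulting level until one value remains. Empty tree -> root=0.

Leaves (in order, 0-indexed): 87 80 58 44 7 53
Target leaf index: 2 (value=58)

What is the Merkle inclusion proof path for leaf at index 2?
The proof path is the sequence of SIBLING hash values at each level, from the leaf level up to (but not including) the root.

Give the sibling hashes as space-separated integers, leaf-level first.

L0 (leaves): [87, 80, 58, 44, 7, 53], target index=2
L1: h(87,80)=(87*31+80)%997=783 [pair 0] h(58,44)=(58*31+44)%997=845 [pair 1] h(7,53)=(7*31+53)%997=270 [pair 2] -> [783, 845, 270]
  Sibling for proof at L0: 44
L2: h(783,845)=(783*31+845)%997=193 [pair 0] h(270,270)=(270*31+270)%997=664 [pair 1] -> [193, 664]
  Sibling for proof at L1: 783
L3: h(193,664)=(193*31+664)%997=665 [pair 0] -> [665]
  Sibling for proof at L2: 664
Root: 665
Proof path (sibling hashes from leaf to root): [44, 783, 664]

Answer: 44 783 664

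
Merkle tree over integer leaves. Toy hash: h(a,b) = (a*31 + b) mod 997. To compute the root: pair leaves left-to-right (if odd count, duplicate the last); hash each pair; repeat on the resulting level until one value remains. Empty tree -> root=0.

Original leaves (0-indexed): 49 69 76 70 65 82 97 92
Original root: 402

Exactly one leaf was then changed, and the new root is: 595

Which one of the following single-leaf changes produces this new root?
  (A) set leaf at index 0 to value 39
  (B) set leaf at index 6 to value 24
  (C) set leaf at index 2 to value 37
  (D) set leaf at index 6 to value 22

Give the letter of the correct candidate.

Original leaves: [49, 69, 76, 70, 65, 82, 97, 92]
Target new root: 595
Try each candidate change and compute the resulting root:
Candidate A: set leaf[0] = 39 -> leaves = [39, 69, 76, 70, 65, 82, 97, 92]
  L0: [39, 69, 76, 70, 65, 82, 97, 92]
  L1: h(39,69)=(39*31+69)%997=281 h(76,70)=(76*31+70)%997=432 h(65,82)=(65*31+82)%997=103 h(97,92)=(97*31+92)%997=108 -> [281, 432, 103, 108]
  L2: h(281,432)=(281*31+432)%997=170 h(103,108)=(103*31+108)%997=310 -> [170, 310]
  L3: h(170,310)=(170*31+310)%997=595 -> [595]
  root = 595 == target 595  ** MATCH **
Candidate B: set leaf[6] = 24 -> leaves = [49, 69, 76, 70, 65, 82, 24, 92]
  L0: [49, 69, 76, 70, 65, 82, 24, 92]
  L1: h(49,69)=(49*31+69)%997=591 h(76,70)=(76*31+70)%997=432 h(65,82)=(65*31+82)%997=103 h(24,92)=(24*31+92)%997=836 -> [591, 432, 103, 836]
  L2: h(591,432)=(591*31+432)%997=807 h(103,836)=(103*31+836)%997=41 -> [807, 41]
  L3: h(807,41)=(807*31+41)%997=133 -> [133]
  root = 133 != target 595
Candidate C: set leaf[2] = 37 -> leaves = [49, 69, 37, 70, 65, 82, 97, 92]
  L0: [49, 69, 37, 70, 65, 82, 97, 92]
  L1: h(49,69)=(49*31+69)%997=591 h(37,70)=(37*31+70)%997=220 h(65,82)=(65*31+82)%997=103 h(97,92)=(97*31+92)%997=108 -> [591, 220, 103, 108]
  L2: h(591,220)=(591*31+220)%997=595 h(103,108)=(103*31+108)%997=310 -> [595, 310]
  L3: h(595,310)=(595*31+310)%997=809 -> [809]
  root = 809 != target 595
Candidate D: set leaf[6] = 22 -> leaves = [49, 69, 76, 70, 65, 82, 22, 92]
  L0: [49, 69, 76, 70, 65, 82, 22, 92]
  L1: h(49,69)=(49*31+69)%997=591 h(76,70)=(76*31+70)%997=432 h(65,82)=(65*31+82)%997=103 h(22,92)=(22*31+92)%997=774 -> [591, 432, 103, 774]
  L2: h(591,432)=(591*31+432)%997=807 h(103,774)=(103*31+774)%997=976 -> [807, 976]
  L3: h(807,976)=(807*31+976)%997=71 -> [71]
  root = 71 != target 595
Candidate A produces the target root.

Answer: A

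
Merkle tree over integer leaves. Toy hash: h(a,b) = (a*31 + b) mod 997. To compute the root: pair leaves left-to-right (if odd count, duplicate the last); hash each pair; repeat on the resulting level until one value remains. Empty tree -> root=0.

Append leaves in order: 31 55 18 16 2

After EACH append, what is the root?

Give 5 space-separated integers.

Answer: 31 19 168 166 215

Derivation:
After append 31 (leaves=[31]):
  L0: [31]
  root=31
After append 55 (leaves=[31, 55]):
  L0: [31, 55]
  L1: h(31,55)=(31*31+55)%997=19 -> [19]
  root=19
After append 18 (leaves=[31, 55, 18]):
  L0: [31, 55, 18]
  L1: h(31,55)=(31*31+55)%997=19 h(18,18)=(18*31+18)%997=576 -> [19, 576]
  L2: h(19,576)=(19*31+576)%997=168 -> [168]
  root=168
After append 16 (leaves=[31, 55, 18, 16]):
  L0: [31, 55, 18, 16]
  L1: h(31,55)=(31*31+55)%997=19 h(18,16)=(18*31+16)%997=574 -> [19, 574]
  L2: h(19,574)=(19*31+574)%997=166 -> [166]
  root=166
After append 2 (leaves=[31, 55, 18, 16, 2]):
  L0: [31, 55, 18, 16, 2]
  L1: h(31,55)=(31*31+55)%997=19 h(18,16)=(18*31+16)%997=574 h(2,2)=(2*31+2)%997=64 -> [19, 574, 64]
  L2: h(19,574)=(19*31+574)%997=166 h(64,64)=(64*31+64)%997=54 -> [166, 54]
  L3: h(166,54)=(166*31+54)%997=215 -> [215]
  root=215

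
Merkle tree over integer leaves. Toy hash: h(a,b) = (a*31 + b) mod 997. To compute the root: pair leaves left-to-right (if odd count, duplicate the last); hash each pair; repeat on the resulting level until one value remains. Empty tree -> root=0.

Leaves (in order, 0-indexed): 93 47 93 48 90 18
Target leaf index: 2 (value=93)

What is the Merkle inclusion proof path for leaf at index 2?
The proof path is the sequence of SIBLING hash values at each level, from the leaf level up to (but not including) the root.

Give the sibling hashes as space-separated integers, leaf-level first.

Answer: 48 936 126

Derivation:
L0 (leaves): [93, 47, 93, 48, 90, 18], target index=2
L1: h(93,47)=(93*31+47)%997=936 [pair 0] h(93,48)=(93*31+48)%997=937 [pair 1] h(90,18)=(90*31+18)%997=814 [pair 2] -> [936, 937, 814]
  Sibling for proof at L0: 48
L2: h(936,937)=(936*31+937)%997=43 [pair 0] h(814,814)=(814*31+814)%997=126 [pair 1] -> [43, 126]
  Sibling for proof at L1: 936
L3: h(43,126)=(43*31+126)%997=462 [pair 0] -> [462]
  Sibling for proof at L2: 126
Root: 462
Proof path (sibling hashes from leaf to root): [48, 936, 126]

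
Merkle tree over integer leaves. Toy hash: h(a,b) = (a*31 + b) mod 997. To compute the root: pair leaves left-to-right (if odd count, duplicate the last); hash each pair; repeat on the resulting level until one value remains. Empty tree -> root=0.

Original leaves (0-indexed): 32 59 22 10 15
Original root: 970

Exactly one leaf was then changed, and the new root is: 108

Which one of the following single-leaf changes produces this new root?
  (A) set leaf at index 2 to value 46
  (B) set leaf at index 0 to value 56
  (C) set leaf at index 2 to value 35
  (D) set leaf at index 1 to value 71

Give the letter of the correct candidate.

Answer: B

Derivation:
Original leaves: [32, 59, 22, 10, 15]
Target new root: 108
Try each candidate change and compute the resulting root:
Candidate A: set leaf[2] = 46 -> leaves = [32, 59, 46, 10, 15]
  L0: [32, 59, 46, 10, 15]
  L1: h(32,59)=(32*31+59)%997=54 h(46,10)=(46*31+10)%997=439 h(15,15)=(15*31+15)%997=480 -> [54, 439, 480]
  L2: h(54,439)=(54*31+439)%997=119 h(480,480)=(480*31+480)%997=405 -> [119, 405]
  L3: h(119,405)=(119*31+405)%997=106 -> [106]
  root = 106 != target 108
Candidate B: set leaf[0] = 56 -> leaves = [56, 59, 22, 10, 15]
  L0: [56, 59, 22, 10, 15]
  L1: h(56,59)=(56*31+59)%997=798 h(22,10)=(22*31+10)%997=692 h(15,15)=(15*31+15)%997=480 -> [798, 692, 480]
  L2: h(798,692)=(798*31+692)%997=505 h(480,480)=(480*31+480)%997=405 -> [505, 405]
  L3: h(505,405)=(505*31+405)%997=108 -> [108]
  root = 108 == target 108  ** MATCH **
Candidate C: set leaf[2] = 35 -> leaves = [32, 59, 35, 10, 15]
  L0: [32, 59, 35, 10, 15]
  L1: h(32,59)=(32*31+59)%997=54 h(35,10)=(35*31+10)%997=98 h(15,15)=(15*31+15)%997=480 -> [54, 98, 480]
  L2: h(54,98)=(54*31+98)%997=775 h(480,480)=(480*31+480)%997=405 -> [775, 405]
  L3: h(775,405)=(775*31+405)%997=502 -> [502]
  root = 502 != target 108
Candidate D: set leaf[1] = 71 -> leaves = [32, 71, 22, 10, 15]
  L0: [32, 71, 22, 10, 15]
  L1: h(32,71)=(32*31+71)%997=66 h(22,10)=(22*31+10)%997=692 h(15,15)=(15*31+15)%997=480 -> [66, 692, 480]
  L2: h(66,692)=(66*31+692)%997=744 h(480,480)=(480*31+480)%997=405 -> [744, 405]
  L3: h(744,405)=(744*31+405)%997=538 -> [538]
  root = 538 != target 108
Candidate B produces the target root.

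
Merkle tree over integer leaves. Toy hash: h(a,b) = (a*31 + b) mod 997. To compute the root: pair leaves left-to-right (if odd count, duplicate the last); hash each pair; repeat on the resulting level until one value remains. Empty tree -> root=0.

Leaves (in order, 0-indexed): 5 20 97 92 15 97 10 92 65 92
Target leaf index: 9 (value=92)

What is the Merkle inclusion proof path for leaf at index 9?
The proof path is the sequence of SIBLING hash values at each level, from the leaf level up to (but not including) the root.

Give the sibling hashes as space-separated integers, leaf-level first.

L0 (leaves): [5, 20, 97, 92, 15, 97, 10, 92, 65, 92], target index=9
L1: h(5,20)=(5*31+20)%997=175 [pair 0] h(97,92)=(97*31+92)%997=108 [pair 1] h(15,97)=(15*31+97)%997=562 [pair 2] h(10,92)=(10*31+92)%997=402 [pair 3] h(65,92)=(65*31+92)%997=113 [pair 4] -> [175, 108, 562, 402, 113]
  Sibling for proof at L0: 65
L2: h(175,108)=(175*31+108)%997=548 [pair 0] h(562,402)=(562*31+402)%997=875 [pair 1] h(113,113)=(113*31+113)%997=625 [pair 2] -> [548, 875, 625]
  Sibling for proof at L1: 113
L3: h(548,875)=(548*31+875)%997=914 [pair 0] h(625,625)=(625*31+625)%997=60 [pair 1] -> [914, 60]
  Sibling for proof at L2: 625
L4: h(914,60)=(914*31+60)%997=478 [pair 0] -> [478]
  Sibling for proof at L3: 914
Root: 478
Proof path (sibling hashes from leaf to root): [65, 113, 625, 914]

Answer: 65 113 625 914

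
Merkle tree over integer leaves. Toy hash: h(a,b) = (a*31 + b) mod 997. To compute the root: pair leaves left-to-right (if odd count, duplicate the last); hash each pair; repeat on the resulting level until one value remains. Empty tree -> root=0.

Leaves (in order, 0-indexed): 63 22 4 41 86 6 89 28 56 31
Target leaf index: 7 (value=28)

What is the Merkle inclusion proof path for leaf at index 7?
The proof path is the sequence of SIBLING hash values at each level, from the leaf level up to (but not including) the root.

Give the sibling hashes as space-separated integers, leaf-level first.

L0 (leaves): [63, 22, 4, 41, 86, 6, 89, 28, 56, 31], target index=7
L1: h(63,22)=(63*31+22)%997=978 [pair 0] h(4,41)=(4*31+41)%997=165 [pair 1] h(86,6)=(86*31+6)%997=678 [pair 2] h(89,28)=(89*31+28)%997=793 [pair 3] h(56,31)=(56*31+31)%997=770 [pair 4] -> [978, 165, 678, 793, 770]
  Sibling for proof at L0: 89
L2: h(978,165)=(978*31+165)%997=573 [pair 0] h(678,793)=(678*31+793)%997=874 [pair 1] h(770,770)=(770*31+770)%997=712 [pair 2] -> [573, 874, 712]
  Sibling for proof at L1: 678
L3: h(573,874)=(573*31+874)%997=691 [pair 0] h(712,712)=(712*31+712)%997=850 [pair 1] -> [691, 850]
  Sibling for proof at L2: 573
L4: h(691,850)=(691*31+850)%997=337 [pair 0] -> [337]
  Sibling for proof at L3: 850
Root: 337
Proof path (sibling hashes from leaf to root): [89, 678, 573, 850]

Answer: 89 678 573 850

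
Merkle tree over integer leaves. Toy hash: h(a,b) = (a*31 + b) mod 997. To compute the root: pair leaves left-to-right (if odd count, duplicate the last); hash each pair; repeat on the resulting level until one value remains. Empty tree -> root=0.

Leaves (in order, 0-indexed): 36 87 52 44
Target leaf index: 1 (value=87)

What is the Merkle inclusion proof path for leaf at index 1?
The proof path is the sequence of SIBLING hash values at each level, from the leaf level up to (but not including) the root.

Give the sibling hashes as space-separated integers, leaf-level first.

Answer: 36 659

Derivation:
L0 (leaves): [36, 87, 52, 44], target index=1
L1: h(36,87)=(36*31+87)%997=206 [pair 0] h(52,44)=(52*31+44)%997=659 [pair 1] -> [206, 659]
  Sibling for proof at L0: 36
L2: h(206,659)=(206*31+659)%997=66 [pair 0] -> [66]
  Sibling for proof at L1: 659
Root: 66
Proof path (sibling hashes from leaf to root): [36, 659]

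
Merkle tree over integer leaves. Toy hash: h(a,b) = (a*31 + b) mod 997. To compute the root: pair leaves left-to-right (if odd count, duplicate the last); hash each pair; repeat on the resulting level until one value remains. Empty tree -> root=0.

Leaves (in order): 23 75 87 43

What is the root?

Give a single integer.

Answer: 249

Derivation:
L0: [23, 75, 87, 43]
L1: h(23,75)=(23*31+75)%997=788 h(87,43)=(87*31+43)%997=746 -> [788, 746]
L2: h(788,746)=(788*31+746)%997=249 -> [249]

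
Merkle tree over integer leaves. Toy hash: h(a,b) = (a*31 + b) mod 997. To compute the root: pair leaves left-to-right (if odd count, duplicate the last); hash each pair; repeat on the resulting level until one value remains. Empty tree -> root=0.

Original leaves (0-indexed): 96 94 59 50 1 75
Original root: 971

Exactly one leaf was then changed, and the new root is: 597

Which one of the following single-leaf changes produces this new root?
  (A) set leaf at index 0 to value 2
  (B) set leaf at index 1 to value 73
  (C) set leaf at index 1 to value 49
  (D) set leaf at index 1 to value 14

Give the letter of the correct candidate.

Original leaves: [96, 94, 59, 50, 1, 75]
Target new root: 597
Try each candidate change and compute the resulting root:
Candidate A: set leaf[0] = 2 -> leaves = [2, 94, 59, 50, 1, 75]
  L0: [2, 94, 59, 50, 1, 75]
  L1: h(2,94)=(2*31+94)%997=156 h(59,50)=(59*31+50)%997=882 h(1,75)=(1*31+75)%997=106 -> [156, 882, 106]
  L2: h(156,882)=(156*31+882)%997=733 h(106,106)=(106*31+106)%997=401 -> [733, 401]
  L3: h(733,401)=(733*31+401)%997=193 -> [193]
  root = 193 != target 597
Candidate B: set leaf[1] = 73 -> leaves = [96, 73, 59, 50, 1, 75]
  L0: [96, 73, 59, 50, 1, 75]
  L1: h(96,73)=(96*31+73)%997=58 h(59,50)=(59*31+50)%997=882 h(1,75)=(1*31+75)%997=106 -> [58, 882, 106]
  L2: h(58,882)=(58*31+882)%997=686 h(106,106)=(106*31+106)%997=401 -> [686, 401]
  L3: h(686,401)=(686*31+401)%997=730 -> [730]
  root = 730 != target 597
Candidate C: set leaf[1] = 49 -> leaves = [96, 49, 59, 50, 1, 75]
  L0: [96, 49, 59, 50, 1, 75]
  L1: h(96,49)=(96*31+49)%997=34 h(59,50)=(59*31+50)%997=882 h(1,75)=(1*31+75)%997=106 -> [34, 882, 106]
  L2: h(34,882)=(34*31+882)%997=939 h(106,106)=(106*31+106)%997=401 -> [939, 401]
  L3: h(939,401)=(939*31+401)%997=597 -> [597]
  root = 597 == target 597  ** MATCH **
Candidate D: set leaf[1] = 14 -> leaves = [96, 14, 59, 50, 1, 75]
  L0: [96, 14, 59, 50, 1, 75]
  L1: h(96,14)=(96*31+14)%997=996 h(59,50)=(59*31+50)%997=882 h(1,75)=(1*31+75)%997=106 -> [996, 882, 106]
  L2: h(996,882)=(996*31+882)%997=851 h(106,106)=(106*31+106)%997=401 -> [851, 401]
  L3: h(851,401)=(851*31+401)%997=860 -> [860]
  root = 860 != target 597
Candidate C produces the target root.

Answer: C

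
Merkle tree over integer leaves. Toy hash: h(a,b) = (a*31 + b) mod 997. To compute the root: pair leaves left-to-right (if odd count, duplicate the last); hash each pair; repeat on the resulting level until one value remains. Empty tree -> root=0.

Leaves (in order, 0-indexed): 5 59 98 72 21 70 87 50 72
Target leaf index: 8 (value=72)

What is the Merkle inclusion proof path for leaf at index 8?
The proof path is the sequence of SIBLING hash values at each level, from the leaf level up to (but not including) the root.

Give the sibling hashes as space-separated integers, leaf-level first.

Answer: 72 310 947 146

Derivation:
L0 (leaves): [5, 59, 98, 72, 21, 70, 87, 50, 72], target index=8
L1: h(5,59)=(5*31+59)%997=214 [pair 0] h(98,72)=(98*31+72)%997=119 [pair 1] h(21,70)=(21*31+70)%997=721 [pair 2] h(87,50)=(87*31+50)%997=753 [pair 3] h(72,72)=(72*31+72)%997=310 [pair 4] -> [214, 119, 721, 753, 310]
  Sibling for proof at L0: 72
L2: h(214,119)=(214*31+119)%997=771 [pair 0] h(721,753)=(721*31+753)%997=173 [pair 1] h(310,310)=(310*31+310)%997=947 [pair 2] -> [771, 173, 947]
  Sibling for proof at L1: 310
L3: h(771,173)=(771*31+173)%997=146 [pair 0] h(947,947)=(947*31+947)%997=394 [pair 1] -> [146, 394]
  Sibling for proof at L2: 947
L4: h(146,394)=(146*31+394)%997=932 [pair 0] -> [932]
  Sibling for proof at L3: 146
Root: 932
Proof path (sibling hashes from leaf to root): [72, 310, 947, 146]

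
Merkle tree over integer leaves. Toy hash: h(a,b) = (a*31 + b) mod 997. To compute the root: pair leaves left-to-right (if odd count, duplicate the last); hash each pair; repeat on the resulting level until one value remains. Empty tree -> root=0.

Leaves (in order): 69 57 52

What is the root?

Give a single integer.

L0: [69, 57, 52]
L1: h(69,57)=(69*31+57)%997=202 h(52,52)=(52*31+52)%997=667 -> [202, 667]
L2: h(202,667)=(202*31+667)%997=947 -> [947]

Answer: 947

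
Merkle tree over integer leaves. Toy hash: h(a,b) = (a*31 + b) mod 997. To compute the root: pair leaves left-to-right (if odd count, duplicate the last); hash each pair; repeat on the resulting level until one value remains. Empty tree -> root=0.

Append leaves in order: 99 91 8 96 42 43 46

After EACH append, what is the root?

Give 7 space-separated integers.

Answer: 99 169 510 598 729 761 888

Derivation:
After append 99 (leaves=[99]):
  L0: [99]
  root=99
After append 91 (leaves=[99, 91]):
  L0: [99, 91]
  L1: h(99,91)=(99*31+91)%997=169 -> [169]
  root=169
After append 8 (leaves=[99, 91, 8]):
  L0: [99, 91, 8]
  L1: h(99,91)=(99*31+91)%997=169 h(8,8)=(8*31+8)%997=256 -> [169, 256]
  L2: h(169,256)=(169*31+256)%997=510 -> [510]
  root=510
After append 96 (leaves=[99, 91, 8, 96]):
  L0: [99, 91, 8, 96]
  L1: h(99,91)=(99*31+91)%997=169 h(8,96)=(8*31+96)%997=344 -> [169, 344]
  L2: h(169,344)=(169*31+344)%997=598 -> [598]
  root=598
After append 42 (leaves=[99, 91, 8, 96, 42]):
  L0: [99, 91, 8, 96, 42]
  L1: h(99,91)=(99*31+91)%997=169 h(8,96)=(8*31+96)%997=344 h(42,42)=(42*31+42)%997=347 -> [169, 344, 347]
  L2: h(169,344)=(169*31+344)%997=598 h(347,347)=(347*31+347)%997=137 -> [598, 137]
  L3: h(598,137)=(598*31+137)%997=729 -> [729]
  root=729
After append 43 (leaves=[99, 91, 8, 96, 42, 43]):
  L0: [99, 91, 8, 96, 42, 43]
  L1: h(99,91)=(99*31+91)%997=169 h(8,96)=(8*31+96)%997=344 h(42,43)=(42*31+43)%997=348 -> [169, 344, 348]
  L2: h(169,344)=(169*31+344)%997=598 h(348,348)=(348*31+348)%997=169 -> [598, 169]
  L3: h(598,169)=(598*31+169)%997=761 -> [761]
  root=761
After append 46 (leaves=[99, 91, 8, 96, 42, 43, 46]):
  L0: [99, 91, 8, 96, 42, 43, 46]
  L1: h(99,91)=(99*31+91)%997=169 h(8,96)=(8*31+96)%997=344 h(42,43)=(42*31+43)%997=348 h(46,46)=(46*31+46)%997=475 -> [169, 344, 348, 475]
  L2: h(169,344)=(169*31+344)%997=598 h(348,475)=(348*31+475)%997=296 -> [598, 296]
  L3: h(598,296)=(598*31+296)%997=888 -> [888]
  root=888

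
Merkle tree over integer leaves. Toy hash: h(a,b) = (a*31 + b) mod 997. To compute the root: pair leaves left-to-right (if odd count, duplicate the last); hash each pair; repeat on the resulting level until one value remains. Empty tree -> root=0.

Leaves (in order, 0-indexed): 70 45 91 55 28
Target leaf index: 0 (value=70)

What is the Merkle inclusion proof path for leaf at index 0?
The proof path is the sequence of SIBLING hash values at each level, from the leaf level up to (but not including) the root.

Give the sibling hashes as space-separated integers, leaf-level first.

Answer: 45 882 756

Derivation:
L0 (leaves): [70, 45, 91, 55, 28], target index=0
L1: h(70,45)=(70*31+45)%997=221 [pair 0] h(91,55)=(91*31+55)%997=882 [pair 1] h(28,28)=(28*31+28)%997=896 [pair 2] -> [221, 882, 896]
  Sibling for proof at L0: 45
L2: h(221,882)=(221*31+882)%997=754 [pair 0] h(896,896)=(896*31+896)%997=756 [pair 1] -> [754, 756]
  Sibling for proof at L1: 882
L3: h(754,756)=(754*31+756)%997=202 [pair 0] -> [202]
  Sibling for proof at L2: 756
Root: 202
Proof path (sibling hashes from leaf to root): [45, 882, 756]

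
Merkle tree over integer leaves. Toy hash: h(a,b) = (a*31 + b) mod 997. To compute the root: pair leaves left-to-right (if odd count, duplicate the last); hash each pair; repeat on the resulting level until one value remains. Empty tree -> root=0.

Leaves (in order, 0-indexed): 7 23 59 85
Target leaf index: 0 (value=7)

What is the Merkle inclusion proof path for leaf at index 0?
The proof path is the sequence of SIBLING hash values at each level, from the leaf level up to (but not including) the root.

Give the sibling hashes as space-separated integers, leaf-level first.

L0 (leaves): [7, 23, 59, 85], target index=0
L1: h(7,23)=(7*31+23)%997=240 [pair 0] h(59,85)=(59*31+85)%997=917 [pair 1] -> [240, 917]
  Sibling for proof at L0: 23
L2: h(240,917)=(240*31+917)%997=381 [pair 0] -> [381]
  Sibling for proof at L1: 917
Root: 381
Proof path (sibling hashes from leaf to root): [23, 917]

Answer: 23 917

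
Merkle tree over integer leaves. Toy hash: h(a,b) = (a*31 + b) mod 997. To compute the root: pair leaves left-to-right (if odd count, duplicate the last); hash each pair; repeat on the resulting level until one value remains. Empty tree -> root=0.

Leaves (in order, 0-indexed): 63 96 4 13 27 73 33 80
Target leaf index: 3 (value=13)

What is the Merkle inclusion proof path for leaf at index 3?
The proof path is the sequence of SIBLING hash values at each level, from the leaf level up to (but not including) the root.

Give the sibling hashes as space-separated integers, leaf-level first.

L0 (leaves): [63, 96, 4, 13, 27, 73, 33, 80], target index=3
L1: h(63,96)=(63*31+96)%997=55 [pair 0] h(4,13)=(4*31+13)%997=137 [pair 1] h(27,73)=(27*31+73)%997=910 [pair 2] h(33,80)=(33*31+80)%997=106 [pair 3] -> [55, 137, 910, 106]
  Sibling for proof at L0: 4
L2: h(55,137)=(55*31+137)%997=845 [pair 0] h(910,106)=(910*31+106)%997=400 [pair 1] -> [845, 400]
  Sibling for proof at L1: 55
L3: h(845,400)=(845*31+400)%997=673 [pair 0] -> [673]
  Sibling for proof at L2: 400
Root: 673
Proof path (sibling hashes from leaf to root): [4, 55, 400]

Answer: 4 55 400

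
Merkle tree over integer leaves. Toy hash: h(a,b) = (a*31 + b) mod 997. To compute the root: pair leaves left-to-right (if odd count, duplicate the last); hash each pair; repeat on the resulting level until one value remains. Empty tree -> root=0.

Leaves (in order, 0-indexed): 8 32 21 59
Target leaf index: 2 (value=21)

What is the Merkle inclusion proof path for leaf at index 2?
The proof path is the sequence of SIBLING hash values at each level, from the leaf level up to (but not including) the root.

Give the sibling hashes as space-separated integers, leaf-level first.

Answer: 59 280

Derivation:
L0 (leaves): [8, 32, 21, 59], target index=2
L1: h(8,32)=(8*31+32)%997=280 [pair 0] h(21,59)=(21*31+59)%997=710 [pair 1] -> [280, 710]
  Sibling for proof at L0: 59
L2: h(280,710)=(280*31+710)%997=417 [pair 0] -> [417]
  Sibling for proof at L1: 280
Root: 417
Proof path (sibling hashes from leaf to root): [59, 280]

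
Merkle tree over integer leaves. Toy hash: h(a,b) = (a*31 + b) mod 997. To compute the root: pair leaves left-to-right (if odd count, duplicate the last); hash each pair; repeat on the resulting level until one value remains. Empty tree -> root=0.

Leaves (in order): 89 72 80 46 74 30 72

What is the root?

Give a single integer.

L0: [89, 72, 80, 46, 74, 30, 72]
L1: h(89,72)=(89*31+72)%997=837 h(80,46)=(80*31+46)%997=532 h(74,30)=(74*31+30)%997=330 h(72,72)=(72*31+72)%997=310 -> [837, 532, 330, 310]
L2: h(837,532)=(837*31+532)%997=557 h(330,310)=(330*31+310)%997=570 -> [557, 570]
L3: h(557,570)=(557*31+570)%997=888 -> [888]

Answer: 888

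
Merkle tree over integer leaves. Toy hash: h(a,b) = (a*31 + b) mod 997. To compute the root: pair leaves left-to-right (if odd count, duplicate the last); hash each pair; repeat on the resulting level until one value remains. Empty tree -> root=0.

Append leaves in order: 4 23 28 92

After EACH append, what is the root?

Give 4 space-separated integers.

Answer: 4 147 468 532

Derivation:
After append 4 (leaves=[4]):
  L0: [4]
  root=4
After append 23 (leaves=[4, 23]):
  L0: [4, 23]
  L1: h(4,23)=(4*31+23)%997=147 -> [147]
  root=147
After append 28 (leaves=[4, 23, 28]):
  L0: [4, 23, 28]
  L1: h(4,23)=(4*31+23)%997=147 h(28,28)=(28*31+28)%997=896 -> [147, 896]
  L2: h(147,896)=(147*31+896)%997=468 -> [468]
  root=468
After append 92 (leaves=[4, 23, 28, 92]):
  L0: [4, 23, 28, 92]
  L1: h(4,23)=(4*31+23)%997=147 h(28,92)=(28*31+92)%997=960 -> [147, 960]
  L2: h(147,960)=(147*31+960)%997=532 -> [532]
  root=532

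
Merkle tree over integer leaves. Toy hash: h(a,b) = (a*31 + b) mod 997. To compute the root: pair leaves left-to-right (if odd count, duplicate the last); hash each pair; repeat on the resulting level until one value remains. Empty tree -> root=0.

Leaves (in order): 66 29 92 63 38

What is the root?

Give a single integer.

L0: [66, 29, 92, 63, 38]
L1: h(66,29)=(66*31+29)%997=81 h(92,63)=(92*31+63)%997=921 h(38,38)=(38*31+38)%997=219 -> [81, 921, 219]
L2: h(81,921)=(81*31+921)%997=441 h(219,219)=(219*31+219)%997=29 -> [441, 29]
L3: h(441,29)=(441*31+29)%997=739 -> [739]

Answer: 739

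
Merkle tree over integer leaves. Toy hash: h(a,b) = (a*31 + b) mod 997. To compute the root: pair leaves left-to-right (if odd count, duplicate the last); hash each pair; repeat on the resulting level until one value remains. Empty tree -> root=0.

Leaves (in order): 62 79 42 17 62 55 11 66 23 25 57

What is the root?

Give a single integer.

Answer: 647

Derivation:
L0: [62, 79, 42, 17, 62, 55, 11, 66, 23, 25, 57]
L1: h(62,79)=(62*31+79)%997=7 h(42,17)=(42*31+17)%997=322 h(62,55)=(62*31+55)%997=980 h(11,66)=(11*31+66)%997=407 h(23,25)=(23*31+25)%997=738 h(57,57)=(57*31+57)%997=827 -> [7, 322, 980, 407, 738, 827]
L2: h(7,322)=(7*31+322)%997=539 h(980,407)=(980*31+407)%997=877 h(738,827)=(738*31+827)%997=774 -> [539, 877, 774]
L3: h(539,877)=(539*31+877)%997=637 h(774,774)=(774*31+774)%997=840 -> [637, 840]
L4: h(637,840)=(637*31+840)%997=647 -> [647]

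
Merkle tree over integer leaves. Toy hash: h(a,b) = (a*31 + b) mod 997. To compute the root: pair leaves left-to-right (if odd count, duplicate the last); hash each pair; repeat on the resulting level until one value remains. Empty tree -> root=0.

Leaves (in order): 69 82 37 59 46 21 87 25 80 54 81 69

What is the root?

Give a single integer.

Answer: 844

Derivation:
L0: [69, 82, 37, 59, 46, 21, 87, 25, 80, 54, 81, 69]
L1: h(69,82)=(69*31+82)%997=227 h(37,59)=(37*31+59)%997=209 h(46,21)=(46*31+21)%997=450 h(87,25)=(87*31+25)%997=728 h(80,54)=(80*31+54)%997=540 h(81,69)=(81*31+69)%997=586 -> [227, 209, 450, 728, 540, 586]
L2: h(227,209)=(227*31+209)%997=267 h(450,728)=(450*31+728)%997=720 h(540,586)=(540*31+586)%997=377 -> [267, 720, 377]
L3: h(267,720)=(267*31+720)%997=24 h(377,377)=(377*31+377)%997=100 -> [24, 100]
L4: h(24,100)=(24*31+100)%997=844 -> [844]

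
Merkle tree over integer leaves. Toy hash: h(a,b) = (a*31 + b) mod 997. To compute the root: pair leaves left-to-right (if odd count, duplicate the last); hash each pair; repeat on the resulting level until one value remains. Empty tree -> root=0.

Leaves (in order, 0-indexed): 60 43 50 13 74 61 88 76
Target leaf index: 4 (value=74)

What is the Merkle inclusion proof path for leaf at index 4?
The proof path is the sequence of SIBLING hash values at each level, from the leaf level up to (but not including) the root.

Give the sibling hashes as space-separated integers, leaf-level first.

L0 (leaves): [60, 43, 50, 13, 74, 61, 88, 76], target index=4
L1: h(60,43)=(60*31+43)%997=906 [pair 0] h(50,13)=(50*31+13)%997=566 [pair 1] h(74,61)=(74*31+61)%997=361 [pair 2] h(88,76)=(88*31+76)%997=810 [pair 3] -> [906, 566, 361, 810]
  Sibling for proof at L0: 61
L2: h(906,566)=(906*31+566)%997=736 [pair 0] h(361,810)=(361*31+810)%997=37 [pair 1] -> [736, 37]
  Sibling for proof at L1: 810
L3: h(736,37)=(736*31+37)%997=919 [pair 0] -> [919]
  Sibling for proof at L2: 736
Root: 919
Proof path (sibling hashes from leaf to root): [61, 810, 736]

Answer: 61 810 736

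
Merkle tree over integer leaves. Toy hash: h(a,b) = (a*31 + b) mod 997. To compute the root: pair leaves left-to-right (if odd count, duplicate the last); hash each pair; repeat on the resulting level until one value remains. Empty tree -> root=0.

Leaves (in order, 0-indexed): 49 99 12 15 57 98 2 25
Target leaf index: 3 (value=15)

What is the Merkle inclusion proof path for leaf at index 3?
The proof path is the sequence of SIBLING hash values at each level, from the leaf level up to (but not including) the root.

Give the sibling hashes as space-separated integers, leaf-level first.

L0 (leaves): [49, 99, 12, 15, 57, 98, 2, 25], target index=3
L1: h(49,99)=(49*31+99)%997=621 [pair 0] h(12,15)=(12*31+15)%997=387 [pair 1] h(57,98)=(57*31+98)%997=868 [pair 2] h(2,25)=(2*31+25)%997=87 [pair 3] -> [621, 387, 868, 87]
  Sibling for proof at L0: 12
L2: h(621,387)=(621*31+387)%997=695 [pair 0] h(868,87)=(868*31+87)%997=76 [pair 1] -> [695, 76]
  Sibling for proof at L1: 621
L3: h(695,76)=(695*31+76)%997=684 [pair 0] -> [684]
  Sibling for proof at L2: 76
Root: 684
Proof path (sibling hashes from leaf to root): [12, 621, 76]

Answer: 12 621 76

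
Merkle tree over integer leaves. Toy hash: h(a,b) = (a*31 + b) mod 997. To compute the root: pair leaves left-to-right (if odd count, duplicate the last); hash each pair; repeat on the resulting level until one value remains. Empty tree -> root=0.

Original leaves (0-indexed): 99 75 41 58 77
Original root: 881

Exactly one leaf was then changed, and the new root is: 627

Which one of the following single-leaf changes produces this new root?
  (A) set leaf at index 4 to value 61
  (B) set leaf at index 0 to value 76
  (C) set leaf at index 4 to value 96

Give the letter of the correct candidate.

Answer: B

Derivation:
Original leaves: [99, 75, 41, 58, 77]
Target new root: 627
Try each candidate change and compute the resulting root:
Candidate A: set leaf[4] = 61 -> leaves = [99, 75, 41, 58, 61]
  L0: [99, 75, 41, 58, 61]
  L1: h(99,75)=(99*31+75)%997=153 h(41,58)=(41*31+58)%997=332 h(61,61)=(61*31+61)%997=955 -> [153, 332, 955]
  L2: h(153,332)=(153*31+332)%997=90 h(955,955)=(955*31+955)%997=650 -> [90, 650]
  L3: h(90,650)=(90*31+650)%997=449 -> [449]
  root = 449 != target 627
Candidate B: set leaf[0] = 76 -> leaves = [76, 75, 41, 58, 77]
  L0: [76, 75, 41, 58, 77]
  L1: h(76,75)=(76*31+75)%997=437 h(41,58)=(41*31+58)%997=332 h(77,77)=(77*31+77)%997=470 -> [437, 332, 470]
  L2: h(437,332)=(437*31+332)%997=918 h(470,470)=(470*31+470)%997=85 -> [918, 85]
  L3: h(918,85)=(918*31+85)%997=627 -> [627]
  root = 627 == target 627  ** MATCH **
Candidate C: set leaf[4] = 96 -> leaves = [99, 75, 41, 58, 96]
  L0: [99, 75, 41, 58, 96]
  L1: h(99,75)=(99*31+75)%997=153 h(41,58)=(41*31+58)%997=332 h(96,96)=(96*31+96)%997=81 -> [153, 332, 81]
  L2: h(153,332)=(153*31+332)%997=90 h(81,81)=(81*31+81)%997=598 -> [90, 598]
  L3: h(90,598)=(90*31+598)%997=397 -> [397]
  root = 397 != target 627
Candidate B produces the target root.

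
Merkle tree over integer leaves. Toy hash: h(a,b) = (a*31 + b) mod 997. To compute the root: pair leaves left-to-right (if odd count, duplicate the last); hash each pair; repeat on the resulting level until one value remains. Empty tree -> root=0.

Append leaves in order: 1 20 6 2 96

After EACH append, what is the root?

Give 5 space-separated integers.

After append 1 (leaves=[1]):
  L0: [1]
  root=1
After append 20 (leaves=[1, 20]):
  L0: [1, 20]
  L1: h(1,20)=(1*31+20)%997=51 -> [51]
  root=51
After append 6 (leaves=[1, 20, 6]):
  L0: [1, 20, 6]
  L1: h(1,20)=(1*31+20)%997=51 h(6,6)=(6*31+6)%997=192 -> [51, 192]
  L2: h(51,192)=(51*31+192)%997=776 -> [776]
  root=776
After append 2 (leaves=[1, 20, 6, 2]):
  L0: [1, 20, 6, 2]
  L1: h(1,20)=(1*31+20)%997=51 h(6,2)=(6*31+2)%997=188 -> [51, 188]
  L2: h(51,188)=(51*31+188)%997=772 -> [772]
  root=772
After append 96 (leaves=[1, 20, 6, 2, 96]):
  L0: [1, 20, 6, 2, 96]
  L1: h(1,20)=(1*31+20)%997=51 h(6,2)=(6*31+2)%997=188 h(96,96)=(96*31+96)%997=81 -> [51, 188, 81]
  L2: h(51,188)=(51*31+188)%997=772 h(81,81)=(81*31+81)%997=598 -> [772, 598]
  L3: h(772,598)=(772*31+598)%997=602 -> [602]
  root=602

Answer: 1 51 776 772 602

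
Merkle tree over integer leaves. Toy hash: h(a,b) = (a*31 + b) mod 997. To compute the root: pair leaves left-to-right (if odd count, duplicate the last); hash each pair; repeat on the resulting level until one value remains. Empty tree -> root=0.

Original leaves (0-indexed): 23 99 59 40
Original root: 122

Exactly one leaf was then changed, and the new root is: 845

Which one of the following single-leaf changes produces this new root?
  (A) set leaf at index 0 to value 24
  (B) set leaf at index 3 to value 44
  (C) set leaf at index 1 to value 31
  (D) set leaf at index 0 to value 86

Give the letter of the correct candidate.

Original leaves: [23, 99, 59, 40]
Target new root: 845
Try each candidate change and compute the resulting root:
Candidate A: set leaf[0] = 24 -> leaves = [24, 99, 59, 40]
  L0: [24, 99, 59, 40]
  L1: h(24,99)=(24*31+99)%997=843 h(59,40)=(59*31+40)%997=872 -> [843, 872]
  L2: h(843,872)=(843*31+872)%997=86 -> [86]
  root = 86 != target 845
Candidate B: set leaf[3] = 44 -> leaves = [23, 99, 59, 44]
  L0: [23, 99, 59, 44]
  L1: h(23,99)=(23*31+99)%997=812 h(59,44)=(59*31+44)%997=876 -> [812, 876]
  L2: h(812,876)=(812*31+876)%997=126 -> [126]
  root = 126 != target 845
Candidate C: set leaf[1] = 31 -> leaves = [23, 31, 59, 40]
  L0: [23, 31, 59, 40]
  L1: h(23,31)=(23*31+31)%997=744 h(59,40)=(59*31+40)%997=872 -> [744, 872]
  L2: h(744,872)=(744*31+872)%997=8 -> [8]
  root = 8 != target 845
Candidate D: set leaf[0] = 86 -> leaves = [86, 99, 59, 40]
  L0: [86, 99, 59, 40]
  L1: h(86,99)=(86*31+99)%997=771 h(59,40)=(59*31+40)%997=872 -> [771, 872]
  L2: h(771,872)=(771*31+872)%997=845 -> [845]
  root = 845 == target 845  ** MATCH **
Candidate D produces the target root.

Answer: D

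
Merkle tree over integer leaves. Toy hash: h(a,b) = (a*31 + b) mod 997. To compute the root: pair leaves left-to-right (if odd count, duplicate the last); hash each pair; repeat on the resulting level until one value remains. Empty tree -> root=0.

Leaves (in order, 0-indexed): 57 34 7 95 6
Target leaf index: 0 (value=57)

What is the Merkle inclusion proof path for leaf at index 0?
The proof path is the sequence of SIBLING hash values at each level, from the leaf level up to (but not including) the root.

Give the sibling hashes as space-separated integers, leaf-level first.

Answer: 34 312 162

Derivation:
L0 (leaves): [57, 34, 7, 95, 6], target index=0
L1: h(57,34)=(57*31+34)%997=804 [pair 0] h(7,95)=(7*31+95)%997=312 [pair 1] h(6,6)=(6*31+6)%997=192 [pair 2] -> [804, 312, 192]
  Sibling for proof at L0: 34
L2: h(804,312)=(804*31+312)%997=311 [pair 0] h(192,192)=(192*31+192)%997=162 [pair 1] -> [311, 162]
  Sibling for proof at L1: 312
L3: h(311,162)=(311*31+162)%997=830 [pair 0] -> [830]
  Sibling for proof at L2: 162
Root: 830
Proof path (sibling hashes from leaf to root): [34, 312, 162]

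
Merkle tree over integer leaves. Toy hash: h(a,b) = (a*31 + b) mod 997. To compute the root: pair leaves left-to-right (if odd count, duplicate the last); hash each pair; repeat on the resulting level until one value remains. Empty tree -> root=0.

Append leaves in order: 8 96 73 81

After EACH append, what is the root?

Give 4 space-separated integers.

After append 8 (leaves=[8]):
  L0: [8]
  root=8
After append 96 (leaves=[8, 96]):
  L0: [8, 96]
  L1: h(8,96)=(8*31+96)%997=344 -> [344]
  root=344
After append 73 (leaves=[8, 96, 73]):
  L0: [8, 96, 73]
  L1: h(8,96)=(8*31+96)%997=344 h(73,73)=(73*31+73)%997=342 -> [344, 342]
  L2: h(344,342)=(344*31+342)%997=39 -> [39]
  root=39
After append 81 (leaves=[8, 96, 73, 81]):
  L0: [8, 96, 73, 81]
  L1: h(8,96)=(8*31+96)%997=344 h(73,81)=(73*31+81)%997=350 -> [344, 350]
  L2: h(344,350)=(344*31+350)%997=47 -> [47]
  root=47

Answer: 8 344 39 47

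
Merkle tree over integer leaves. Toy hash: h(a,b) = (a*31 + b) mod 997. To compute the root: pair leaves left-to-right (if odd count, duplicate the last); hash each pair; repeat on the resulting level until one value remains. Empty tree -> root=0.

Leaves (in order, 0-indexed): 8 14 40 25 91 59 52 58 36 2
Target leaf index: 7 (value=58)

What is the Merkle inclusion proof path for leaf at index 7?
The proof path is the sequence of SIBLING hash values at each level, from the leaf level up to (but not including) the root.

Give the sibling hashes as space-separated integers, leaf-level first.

Answer: 52 886 414 276

Derivation:
L0 (leaves): [8, 14, 40, 25, 91, 59, 52, 58, 36, 2], target index=7
L1: h(8,14)=(8*31+14)%997=262 [pair 0] h(40,25)=(40*31+25)%997=268 [pair 1] h(91,59)=(91*31+59)%997=886 [pair 2] h(52,58)=(52*31+58)%997=673 [pair 3] h(36,2)=(36*31+2)%997=121 [pair 4] -> [262, 268, 886, 673, 121]
  Sibling for proof at L0: 52
L2: h(262,268)=(262*31+268)%997=414 [pair 0] h(886,673)=(886*31+673)%997=223 [pair 1] h(121,121)=(121*31+121)%997=881 [pair 2] -> [414, 223, 881]
  Sibling for proof at L1: 886
L3: h(414,223)=(414*31+223)%997=96 [pair 0] h(881,881)=(881*31+881)%997=276 [pair 1] -> [96, 276]
  Sibling for proof at L2: 414
L4: h(96,276)=(96*31+276)%997=261 [pair 0] -> [261]
  Sibling for proof at L3: 276
Root: 261
Proof path (sibling hashes from leaf to root): [52, 886, 414, 276]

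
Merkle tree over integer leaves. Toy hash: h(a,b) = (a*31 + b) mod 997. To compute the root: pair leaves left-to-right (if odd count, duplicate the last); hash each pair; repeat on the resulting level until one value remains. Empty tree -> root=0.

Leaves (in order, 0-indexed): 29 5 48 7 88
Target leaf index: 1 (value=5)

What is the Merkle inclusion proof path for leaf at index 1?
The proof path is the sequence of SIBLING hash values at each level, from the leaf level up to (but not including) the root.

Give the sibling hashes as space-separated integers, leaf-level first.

L0 (leaves): [29, 5, 48, 7, 88], target index=1
L1: h(29,5)=(29*31+5)%997=904 [pair 0] h(48,7)=(48*31+7)%997=498 [pair 1] h(88,88)=(88*31+88)%997=822 [pair 2] -> [904, 498, 822]
  Sibling for proof at L0: 29
L2: h(904,498)=(904*31+498)%997=606 [pair 0] h(822,822)=(822*31+822)%997=382 [pair 1] -> [606, 382]
  Sibling for proof at L1: 498
L3: h(606,382)=(606*31+382)%997=225 [pair 0] -> [225]
  Sibling for proof at L2: 382
Root: 225
Proof path (sibling hashes from leaf to root): [29, 498, 382]

Answer: 29 498 382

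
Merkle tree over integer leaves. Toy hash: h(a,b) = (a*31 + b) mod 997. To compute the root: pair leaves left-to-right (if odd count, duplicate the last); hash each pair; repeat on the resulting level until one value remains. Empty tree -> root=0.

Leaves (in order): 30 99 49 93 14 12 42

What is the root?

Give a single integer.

L0: [30, 99, 49, 93, 14, 12, 42]
L1: h(30,99)=(30*31+99)%997=32 h(49,93)=(49*31+93)%997=615 h(14,12)=(14*31+12)%997=446 h(42,42)=(42*31+42)%997=347 -> [32, 615, 446, 347]
L2: h(32,615)=(32*31+615)%997=610 h(446,347)=(446*31+347)%997=215 -> [610, 215]
L3: h(610,215)=(610*31+215)%997=182 -> [182]

Answer: 182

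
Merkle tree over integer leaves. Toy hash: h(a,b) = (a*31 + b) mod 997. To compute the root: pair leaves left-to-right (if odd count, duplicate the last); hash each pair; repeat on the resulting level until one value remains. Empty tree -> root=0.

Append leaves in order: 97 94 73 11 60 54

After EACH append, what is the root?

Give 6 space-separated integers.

After append 97 (leaves=[97]):
  L0: [97]
  root=97
After append 94 (leaves=[97, 94]):
  L0: [97, 94]
  L1: h(97,94)=(97*31+94)%997=110 -> [110]
  root=110
After append 73 (leaves=[97, 94, 73]):
  L0: [97, 94, 73]
  L1: h(97,94)=(97*31+94)%997=110 h(73,73)=(73*31+73)%997=342 -> [110, 342]
  L2: h(110,342)=(110*31+342)%997=761 -> [761]
  root=761
After append 11 (leaves=[97, 94, 73, 11]):
  L0: [97, 94, 73, 11]
  L1: h(97,94)=(97*31+94)%997=110 h(73,11)=(73*31+11)%997=280 -> [110, 280]
  L2: h(110,280)=(110*31+280)%997=699 -> [699]
  root=699
After append 60 (leaves=[97, 94, 73, 11, 60]):
  L0: [97, 94, 73, 11, 60]
  L1: h(97,94)=(97*31+94)%997=110 h(73,11)=(73*31+11)%997=280 h(60,60)=(60*31+60)%997=923 -> [110, 280, 923]
  L2: h(110,280)=(110*31+280)%997=699 h(923,923)=(923*31+923)%997=623 -> [699, 623]
  L3: h(699,623)=(699*31+623)%997=358 -> [358]
  root=358
After append 54 (leaves=[97, 94, 73, 11, 60, 54]):
  L0: [97, 94, 73, 11, 60, 54]
  L1: h(97,94)=(97*31+94)%997=110 h(73,11)=(73*31+11)%997=280 h(60,54)=(60*31+54)%997=917 -> [110, 280, 917]
  L2: h(110,280)=(110*31+280)%997=699 h(917,917)=(917*31+917)%997=431 -> [699, 431]
  L3: h(699,431)=(699*31+431)%997=166 -> [166]
  root=166

Answer: 97 110 761 699 358 166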